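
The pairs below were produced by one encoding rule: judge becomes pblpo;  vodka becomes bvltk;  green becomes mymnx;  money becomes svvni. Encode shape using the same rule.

yoiyo

Each letter shifts forward by (position + 6), i.e. 6, 7, 8, … — the shift grows by one for each successive letter.
Applying it to shape: s+6=y, h+7=o, a+8=i, p+9=y, e+10=o.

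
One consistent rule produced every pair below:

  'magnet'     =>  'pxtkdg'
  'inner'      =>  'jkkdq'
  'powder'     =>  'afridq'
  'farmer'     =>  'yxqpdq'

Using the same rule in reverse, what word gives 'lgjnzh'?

sticky

m(12)→p(15) and a(0)→x(23) fit y≡21x+23 (mod 26); the inverse of 21 mod 26 is 5. Each letter's alphabet position (a=0..z=25) is mapped through 21·x+23 mod 26 — an affine cipher.
Decoding lgjnzh: l(11)→5·(11−23)≡18=s; g(6)→5·(6−23)≡19=t; j(9)→5·(9−23)≡8=i; n(13)→5·(13−23)≡2=c; z(25)→5·(25−23)≡10=k; h(7)→5·(7−23)≡24=y (all mod 26).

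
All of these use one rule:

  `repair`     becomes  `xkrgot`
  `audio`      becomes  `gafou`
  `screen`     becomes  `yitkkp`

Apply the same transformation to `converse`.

It's a Vigenère-style cipher with numeric key [6,6,2]: position i shifts by key[i mod 3].
Applying it to converse: c+6=i, o+6=u, n+2=p, v+6=b, e+6=k, r+2=t, s+6=y, e+6=k.

iupbktyk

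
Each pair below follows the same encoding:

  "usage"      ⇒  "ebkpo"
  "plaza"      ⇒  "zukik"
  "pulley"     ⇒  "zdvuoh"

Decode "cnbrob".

series

The shifts repeat in a cycle of length 2: positions 0,1,… shift by +10, +9, then the pattern repeats.
Decoding cnbrob: c−10=s, n−9=e, b−10=r, r−9=i, o−10=e, b−9=s.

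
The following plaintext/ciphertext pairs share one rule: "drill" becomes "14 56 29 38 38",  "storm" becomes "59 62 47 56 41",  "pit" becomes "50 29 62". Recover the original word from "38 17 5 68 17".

d(#4)→14 and r(#18)→56: differences scale by 3, so n = 3·pos + 2. Each letter becomes 3×(its alphabet position, a=1..z=26) + 2.
Decoding 38 17 5 68 17: 38→(38−2)÷3=12=l, 17→(17−2)÷3=5=e, 5→(5−2)÷3=1=a, 68→(68−2)÷3=22=v, 17→(17−2)÷3=5=e.

leave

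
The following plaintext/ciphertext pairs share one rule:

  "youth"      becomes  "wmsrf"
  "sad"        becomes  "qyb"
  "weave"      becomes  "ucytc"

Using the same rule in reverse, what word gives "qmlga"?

sonic

Compare letters: y→w is +24, o→m is +24, u→s is +24 — a constant shift. This is a Caesar cipher with shift 24.
Undoing it on qmlga: q−24=s, m−24=o, l−24=n, g−24=i, a−24=c.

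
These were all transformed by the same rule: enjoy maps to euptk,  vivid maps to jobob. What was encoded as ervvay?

The word is reversed, then every letter is shifted forward by 6.
Reversing it on ervvay: shift back: e−6=y, r−6=l, v−6=p, v−6=p, a−6=u, y−6=s → ylppus; then reverse → supply.

supply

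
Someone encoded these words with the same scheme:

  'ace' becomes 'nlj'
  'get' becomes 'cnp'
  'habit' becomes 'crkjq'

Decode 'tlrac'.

The output letters match the input read backwards, each shifted +9: ace reversed is eca. Read the word backwards and shift each letter +9.
Decoding tlrac: shift back: t−9=k, l−9=c, r−9=i, a−9=r, c−9=t → kcirt; then reverse → trick.

trick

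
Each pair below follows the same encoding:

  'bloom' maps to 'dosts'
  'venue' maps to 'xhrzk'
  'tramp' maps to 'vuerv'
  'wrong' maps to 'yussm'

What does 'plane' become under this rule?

roesk

In bloom: b→d is +2, l→o is +3, o→s is +4, o→t is +5 — the shift increases by 1 each position. Letter i (0-indexed) is shifted by i+2, so successive shifts are 2, 3, 4, ….
For plane: p+2=r, l+3=o, a+4=e, n+5=s, e+6=k.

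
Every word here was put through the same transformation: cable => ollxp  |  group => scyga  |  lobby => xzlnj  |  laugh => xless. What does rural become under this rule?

dfbmw

Shifts by position in cable: pos 0: c→o (+12), pos 1: a→l (+11), pos 2: b→l (+10), pos 3: l→x (+12), pos 4: e→p (+11) — repeating every 3. The shifts repeat in a cycle of length 3: positions 0,1,… shift by +12, +11, +10, then the pattern repeats.
On rural: r+12=d, u+11=f, r+10=b, a+12=m, l+11=w.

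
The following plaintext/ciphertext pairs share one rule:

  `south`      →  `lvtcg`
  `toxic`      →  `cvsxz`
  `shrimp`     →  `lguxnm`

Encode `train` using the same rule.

Treating letters as 0–25, the rule is x ↦ 17x + 17 (mod 26).
Applying it to train: t(19)→17·19+17≡2=c; r(17)→17·17+17≡20=u; a(0)→17·0+17≡17=r; i(8)→17·8+17≡23=x; n(13)→17·13+17≡4=e (all mod 26).

curxe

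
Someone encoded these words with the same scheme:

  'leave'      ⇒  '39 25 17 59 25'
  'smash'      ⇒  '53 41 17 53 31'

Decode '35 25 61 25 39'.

l(#12)→39 and e(#5)→25: differences scale by 2, so n = 2·pos + 15. Each letter becomes 2×(its alphabet position, a=1..z=26) + 15.
Undoing it on 35 25 61 25 39: 35→(35−15)÷2=10=j, 25→(25−15)÷2=5=e, 61→(61−15)÷2=23=w, 25→(25−15)÷2=5=e, 39→(39−15)÷2=12=l.

jewel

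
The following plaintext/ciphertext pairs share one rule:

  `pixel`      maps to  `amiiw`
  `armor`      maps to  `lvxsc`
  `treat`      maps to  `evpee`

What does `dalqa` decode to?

swamp

Shifts by position in pixel: pos 0: p→a (+11), pos 1: i→m (+4), pos 2: x→i (+11), pos 3: e→i (+4) — repeating every 2. A repeating key of period 2 is used — shifts +11, +4 over and over.
Undoing it on dalqa: d−11=s, a−4=w, l−11=a, q−4=m, a−11=p.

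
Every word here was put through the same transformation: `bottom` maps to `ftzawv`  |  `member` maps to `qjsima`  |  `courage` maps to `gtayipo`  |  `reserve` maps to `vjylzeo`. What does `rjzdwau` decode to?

Letter i (0-indexed) is shifted by i+4, so successive shifts are 4, 5, 6, ….
Decoding rjzdwau: r−4=n, j−5=e, z−6=t, d−7=w, w−8=o, a−9=r, u−10=k.

network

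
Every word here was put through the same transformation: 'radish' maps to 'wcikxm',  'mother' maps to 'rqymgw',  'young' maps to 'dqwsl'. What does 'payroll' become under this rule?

The rule splits by letter class: vowels +2, consonants +5.
Applying it to payroll: p(cons)+5=u, a(vowel)+2=c, y(cons)+5=d, r(cons)+5=w, o(vowel)+2=q, l(cons)+5=q, l(cons)+5=q.

ucdwqqq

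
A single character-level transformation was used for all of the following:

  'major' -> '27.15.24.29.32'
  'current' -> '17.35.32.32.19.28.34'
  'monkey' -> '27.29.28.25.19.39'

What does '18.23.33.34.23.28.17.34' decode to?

distinct

The number is (letter's place in the alphabet, a=1) + 14.
Decoding 18.23.33.34.23.28.17.34: 18→(18−14)÷1=4=d, 23→(23−14)÷1=9=i, 33→(33−14)÷1=19=s, 34→(34−14)÷1=20=t, 23→(23−14)÷1=9=i, 28→(28−14)÷1=14=n, 17→(17−14)÷1=3=c, 34→(34−14)÷1=20=t.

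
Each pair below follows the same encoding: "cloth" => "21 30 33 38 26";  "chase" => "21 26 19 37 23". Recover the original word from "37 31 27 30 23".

Letters become their 1-based position plus 18 (so a→19, b→20, …).
Decoding 37 31 27 30 23: 37→(37−18)÷1=19=s, 31→(31−18)÷1=13=m, 27→(27−18)÷1=9=i, 30→(30−18)÷1=12=l, 23→(23−18)÷1=5=e.

smile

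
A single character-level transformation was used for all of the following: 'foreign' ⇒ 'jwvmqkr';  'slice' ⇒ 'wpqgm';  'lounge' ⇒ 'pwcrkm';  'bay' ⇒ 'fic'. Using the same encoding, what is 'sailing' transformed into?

The shift depends on letter class: consonant f→j is +4, but vowel o→w is +8. The rule splits by letter class: vowels +8, consonants +4.
On sailing: s(cons)+4=w, a(vowel)+8=i, i(vowel)+8=q, l(cons)+4=p, i(vowel)+8=q, n(cons)+4=r, g(cons)+4=k.

wiqpqrk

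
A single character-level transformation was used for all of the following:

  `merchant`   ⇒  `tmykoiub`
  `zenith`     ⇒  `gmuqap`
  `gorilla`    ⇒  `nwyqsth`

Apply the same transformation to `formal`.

mwyuht

Shifts by position in merchant: pos 0: m→t (+7), pos 1: e→m (+8), pos 2: r→y (+7), pos 3: c→k (+8) — repeating every 2. The shifts repeat in a cycle of length 2: positions 0,1,… shift by +7, +8, then the pattern repeats.
On formal: f+7=m, o+8=w, r+7=y, m+8=u, a+7=h, l+8=t.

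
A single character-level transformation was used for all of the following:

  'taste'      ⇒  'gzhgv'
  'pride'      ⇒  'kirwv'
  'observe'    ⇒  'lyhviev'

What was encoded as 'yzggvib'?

This is the alphabet-reversal cipher (Atbash): a becomes z, b becomes y, etc.
Decoding yzggvib: y↔b, z↔a, g↔t, g↔t, v↔e, i↔r, b↔y.

battery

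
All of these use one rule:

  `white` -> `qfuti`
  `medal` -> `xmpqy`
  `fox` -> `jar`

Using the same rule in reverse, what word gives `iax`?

low

The output letters match the input read backwards, each shifted +12: white reversed is etihw. Read the word backwards and shift each letter +12.
Decoding iax: shift back: i−12=w, a−12=o, x−12=l → wol; then reverse → low.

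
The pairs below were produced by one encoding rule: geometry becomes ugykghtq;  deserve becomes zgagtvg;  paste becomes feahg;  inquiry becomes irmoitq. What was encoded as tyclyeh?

g(6)→u(20) and e(4)→g(6) fit y≡7x+4 (mod 26); the inverse of 7 mod 26 is 15. This is an affine cipher: with a=0,…,z=25, each position x becomes (7x+4) mod 26.
Undoing it on tyclyeh: t(19)→15·(19−4)≡17=r; y(24)→15·(24−4)≡14=o; c(2)→15·(2−4)≡22=w; l(11)→15·(11−4)≡1=b; y(24)→15·(24−4)≡14=o; e(4)→15·(4−4)≡0=a; h(7)→15·(7−4)≡19=t (all mod 26).

rowboat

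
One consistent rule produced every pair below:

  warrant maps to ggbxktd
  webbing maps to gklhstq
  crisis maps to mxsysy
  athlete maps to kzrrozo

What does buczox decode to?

roster

Shifts by position in warrant: pos 0: w→g (+10), pos 1: a→g (+6), pos 2: r→b (+10), pos 3: r→x (+6) — repeating every 2. The shifts repeat in a cycle of length 2: positions 0,1,… shift by +10, +6, then the pattern repeats.
Undoing it on buczox: b−10=r, u−6=o, c−10=s, z−6=t, o−10=e, x−6=r.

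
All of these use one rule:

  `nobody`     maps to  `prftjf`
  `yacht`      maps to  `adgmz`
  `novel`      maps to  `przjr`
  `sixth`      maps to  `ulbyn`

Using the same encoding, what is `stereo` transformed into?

In nobody: n→p is +2, o→r is +3, b→f is +4, o→t is +5 — the shift increases by 1 each position. The shift increases by 1 at each position, starting from +2: 2, 3, 4, ….
On stereo: s+2=u, t+3=w, e+4=i, r+5=w, e+6=k, o+7=v.

uwiwkv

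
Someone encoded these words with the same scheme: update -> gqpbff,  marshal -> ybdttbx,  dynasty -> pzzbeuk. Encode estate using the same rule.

Shifts by position in update: pos 0: u→g (+12), pos 1: p→q (+1), pos 2: d→p (+12), pos 3: a→b (+1) — repeating every 2. The shifts repeat in a cycle of length 2: positions 0,1,… shift by +12, +1, then the pattern repeats.
For estate: e+12=q, s+1=t, t+12=f, a+1=b, t+12=f, e+1=f.

qtfbff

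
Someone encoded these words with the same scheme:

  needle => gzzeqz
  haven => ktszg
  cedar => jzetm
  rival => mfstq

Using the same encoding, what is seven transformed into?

hzszg

Treating letters as 0–25, the rule is x ↦ 21x + 19 (mod 26).
For seven: s(18)→21·18+19≡7=h; e(4)→21·4+19≡25=z; v(21)→21·21+19≡18=s; e(4)→21·4+19≡25=z; n(13)→21·13+19≡6=g (all mod 26).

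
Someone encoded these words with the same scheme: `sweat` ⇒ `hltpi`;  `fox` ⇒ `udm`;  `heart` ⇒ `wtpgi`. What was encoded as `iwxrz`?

thick

Compare letters: s→h is +15, w→l is +15, e→t is +15 — a constant shift. Every letter moves 15 places later in the alphabet, wrapping around z→a.
Decoding iwxrz: i−15=t, w−15=h, x−15=i, r−15=c, z−15=k.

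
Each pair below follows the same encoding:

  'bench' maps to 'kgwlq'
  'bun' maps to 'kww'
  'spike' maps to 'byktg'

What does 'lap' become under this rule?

ucy

Two shifts are in play — +2 for a/e/i/o/u, +9 for every other letter.
On lap: l(cons)+9=u, a(vowel)+2=c, p(cons)+9=y.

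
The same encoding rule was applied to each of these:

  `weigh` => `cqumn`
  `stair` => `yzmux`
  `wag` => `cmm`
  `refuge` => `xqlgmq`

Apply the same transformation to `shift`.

ynulz

The rule splits by letter class: vowels +12, consonants +6.
Applying it to shift: s(cons)+6=y, h(cons)+6=n, i(vowel)+12=u, f(cons)+6=l, t(cons)+6=z.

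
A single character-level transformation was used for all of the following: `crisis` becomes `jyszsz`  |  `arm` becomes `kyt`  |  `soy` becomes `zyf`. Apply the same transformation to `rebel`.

The shift depends on letter class: consonant c→j is +7, but vowel i→s is +10. Vowels shift forward by 10 and consonants shift forward by 7.
For rebel: r(cons)+7=y, e(vowel)+10=o, b(cons)+7=i, e(vowel)+10=o, l(cons)+7=s.

yoios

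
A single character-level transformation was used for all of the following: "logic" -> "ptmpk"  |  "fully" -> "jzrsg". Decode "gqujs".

clock

In logic: l→p is +4, o→t is +5, g→m is +6, i→p is +7 — the shift increases by 1 each position. Each letter shifts forward by (position + 4), i.e. 4, 5, 6, … — the shift grows by one for each successive letter.
Reversing it on gqujs: g−4=c, q−5=l, u−6=o, j−7=c, s−8=k.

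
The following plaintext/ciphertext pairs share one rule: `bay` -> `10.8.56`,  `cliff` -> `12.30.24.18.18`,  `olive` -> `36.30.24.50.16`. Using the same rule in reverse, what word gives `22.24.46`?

hit

b(#2)→10 and a(#1)→8: differences scale by 2, so n = 2·pos + 6. With a=1..z=26, the number is 2·pos + 6.
Undoing it on 22.24.46: 22→(22−6)÷2=8=h, 24→(24−6)÷2=9=i, 46→(46−6)÷2=20=t.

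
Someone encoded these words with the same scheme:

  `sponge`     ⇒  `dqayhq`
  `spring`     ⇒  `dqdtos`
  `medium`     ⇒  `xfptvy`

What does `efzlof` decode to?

The shifts repeat in a cycle of length 3: positions 0,1,… shift by +11, +1, +12, then the pattern repeats.
Decoding efzlof: e−11=t, f−1=e, z−12=n, l−11=a, o−1=n, f−12=t.

tenant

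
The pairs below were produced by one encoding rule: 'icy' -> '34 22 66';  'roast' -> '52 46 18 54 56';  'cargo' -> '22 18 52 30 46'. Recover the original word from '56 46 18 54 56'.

toast

i(#9)→34 and c(#3)→22: differences scale by 2, so n = 2·pos + 16. Each letter becomes 2×(its alphabet position, a=1..z=26) + 16.
Reversing it on 56 46 18 54 56: 56→(56−16)÷2=20=t, 46→(46−16)÷2=15=o, 18→(18−16)÷2=1=a, 54→(54−16)÷2=19=s, 56→(56−16)÷2=20=t.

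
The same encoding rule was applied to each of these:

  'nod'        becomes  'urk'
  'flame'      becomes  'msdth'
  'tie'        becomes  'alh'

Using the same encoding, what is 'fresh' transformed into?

The shift depends on letter class: consonant n→u is +7, but vowel o→r is +3. The rule splits by letter class: vowels +3, consonants +7.
On fresh: f(cons)+7=m, r(cons)+7=y, e(vowel)+3=h, s(cons)+7=z, h(cons)+7=o.

myhzo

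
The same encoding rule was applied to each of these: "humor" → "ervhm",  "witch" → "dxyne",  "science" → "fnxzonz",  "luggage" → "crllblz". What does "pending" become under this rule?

h(7)→e(4) and u(20)→r(17) fit y≡19x+1 (mod 26); the inverse of 19 mod 26 is 11. Treating letters as 0–25, the rule is x ↦ 19x + 1 (mod 26).
Applying it to pending: p(15)→19·15+1≡0=a; e(4)→19·4+1≡25=z; n(13)→19·13+1≡14=o; d(3)→19·3+1≡6=g; i(8)→19·8+1≡23=x; n(13)→19·13+1≡14=o; g(6)→19·6+1≡11=l (all mod 26).

azogxol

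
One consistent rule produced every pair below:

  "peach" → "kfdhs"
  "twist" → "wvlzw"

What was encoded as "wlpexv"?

submit

The output letters match the input read backwards, each shifted +3: peach reversed is hcaep. The word is reversed, then every letter is shifted forward by 3.
Undoing it on wlpexv: shift back: w−3=t, l−3=i, p−3=m, e−3=b, x−3=u, v−3=s → timbus; then reverse → submit.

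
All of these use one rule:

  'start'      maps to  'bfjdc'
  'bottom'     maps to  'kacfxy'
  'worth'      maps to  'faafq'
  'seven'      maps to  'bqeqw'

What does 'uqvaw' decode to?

lemon

It's a Vigenère-style cipher with numeric key [9,12]: position i shifts by key[i mod 2].
Decoding uqvaw: u−9=l, q−12=e, v−9=m, a−12=o, w−9=n.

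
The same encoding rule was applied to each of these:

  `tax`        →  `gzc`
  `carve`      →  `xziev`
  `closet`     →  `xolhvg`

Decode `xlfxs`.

couch

Letters are reflected about the middle of the alphabet (position → 25−position): Atbash.
Decoding xlfxs: x↔c, l↔o, f↔u, x↔c, s↔h.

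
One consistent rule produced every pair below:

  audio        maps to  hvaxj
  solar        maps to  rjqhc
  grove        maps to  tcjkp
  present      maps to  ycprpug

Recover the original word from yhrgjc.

a(0)→h(7) and u(20)→v(21) fit y≡15x+7 (mod 26); the inverse of 15 mod 26 is 7. Treating letters as 0–25, the rule is x ↦ 15x + 7 (mod 26).
Reversing it on yhrgjc: y(24)→7·(24−7)≡15=p; h(7)→7·(7−7)≡0=a; r(17)→7·(17−7)≡18=s; g(6)→7·(6−7)≡19=t; j(9)→7·(9−7)≡14=o; c(2)→7·(2−7)≡17=r (all mod 26).

pastor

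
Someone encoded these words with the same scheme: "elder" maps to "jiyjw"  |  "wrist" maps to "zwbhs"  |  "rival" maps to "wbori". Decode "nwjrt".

cream

e(4)→j(9) and l(11)→i(8) fit y≡11x+17 (mod 26); the inverse of 11 mod 26 is 19. Each letter's alphabet position (a=0..z=25) is mapped through 11·x+17 mod 26 — an affine cipher.
Decoding nwjrt: n(13)→19·(13−17)≡2=c; w(22)→19·(22−17)≡17=r; j(9)→19·(9−17)≡4=e; r(17)→19·(17−17)≡0=a; t(19)→19·(19−17)≡12=m (all mod 26).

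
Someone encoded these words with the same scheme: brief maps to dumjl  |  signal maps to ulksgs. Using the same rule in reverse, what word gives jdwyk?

Each letter shifts forward by (position + 2), i.e. 2, 3, 4, … — the shift grows by one for each successive letter.
Reversing it on jdwyk: j−2=h, d−3=a, w−4=s, y−5=t, k−6=e.

haste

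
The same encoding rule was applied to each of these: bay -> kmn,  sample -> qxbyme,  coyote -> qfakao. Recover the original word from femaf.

The output letters match the input read backwards, each shifted +12: bay reversed is yab. Two steps: reverse the string, then apply a Caesar shift of +12.
Reversing it on femaf: shift back: f−12=t, e−12=s, m−12=a, a−12=o, f−12=t → tsaot; then reverse → toast.

toast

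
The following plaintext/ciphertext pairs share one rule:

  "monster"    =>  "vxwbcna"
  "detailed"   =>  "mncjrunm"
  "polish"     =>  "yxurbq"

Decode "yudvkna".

plumber

Every letter moves 9 places later in the alphabet, wrapping around z→a.
Reversing it on yudvkna: y−9=p, u−9=l, d−9=u, v−9=m, k−9=b, n−9=e, a−9=r.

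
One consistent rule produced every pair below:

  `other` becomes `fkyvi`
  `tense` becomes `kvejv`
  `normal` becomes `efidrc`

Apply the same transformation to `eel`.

vvc

Compare letters: o→f is +17, t→k is +17, h→y is +17 — a constant shift. Every letter moves 17 places later in the alphabet, wrapping around z→a.
On eel: e+17=v, e+17=v, l+17=c.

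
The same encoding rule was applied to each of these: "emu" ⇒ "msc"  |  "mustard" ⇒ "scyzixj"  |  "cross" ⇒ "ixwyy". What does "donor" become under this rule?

jwtwx

Vowels shift forward by 8 and consonants shift forward by 6.
On donor: d(cons)+6=j, o(vowel)+8=w, n(cons)+6=t, o(vowel)+8=w, r(cons)+6=x.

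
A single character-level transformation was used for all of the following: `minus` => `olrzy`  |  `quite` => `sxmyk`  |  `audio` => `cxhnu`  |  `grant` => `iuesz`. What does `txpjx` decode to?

In minus: m→o is +2, i→l is +3, n→r is +4, u→z is +5 — the shift increases by 1 each position. The shift increases by 1 at each position, starting from +2: 2, 3, 4, ….
Decoding txpjx: t−2=r, x−3=u, p−4=l, j−5=e, x−6=r.

ruler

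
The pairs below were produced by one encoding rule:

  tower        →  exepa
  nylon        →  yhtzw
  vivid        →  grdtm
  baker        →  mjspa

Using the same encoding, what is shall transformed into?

dqiwu

Shifts by position in tower: pos 0: t→e (+11), pos 1: o→x (+9), pos 2: w→e (+8), pos 3: e→p (+11), pos 4: r→a (+9) — repeating every 3. A repeating key of period 3 is used — shifts +11, +9, +8 over and over.
On shall: s+11=d, h+9=q, a+8=i, l+11=w, l+9=u.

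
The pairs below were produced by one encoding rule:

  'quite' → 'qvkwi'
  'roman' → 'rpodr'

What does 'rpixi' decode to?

rogue

The shift increases by 1 at each position, starting from +0: 0, 1, 2, ….
Decoding rpixi: r−0=r, p−1=o, i−2=g, x−3=u, i−4=e.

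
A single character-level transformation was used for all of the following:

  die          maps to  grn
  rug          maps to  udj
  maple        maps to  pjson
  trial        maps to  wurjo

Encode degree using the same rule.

The shift depends on letter class: consonant d→g is +3, but vowel i→r is +9. Two shifts are in play — +9 for a/e/i/o/u, +3 for every other letter.
On degree: d(cons)+3=g, e(vowel)+9=n, g(cons)+3=j, r(cons)+3=u, e(vowel)+9=n, e(vowel)+9=n.

gnjunn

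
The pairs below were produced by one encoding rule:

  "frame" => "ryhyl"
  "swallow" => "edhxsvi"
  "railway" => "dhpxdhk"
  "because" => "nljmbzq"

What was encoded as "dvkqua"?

Shifts by position in frame: pos 0: f→r (+12), pos 1: r→y (+7), pos 2: a→h (+7), pos 3: m→y (+12), pos 4: e→l (+7) — repeating every 3. It's a Vigenère-style cipher with numeric key [12,7,7]: position i shifts by key[i mod 3].
Decoding dvkqua: d−12=r, v−7=o, k−7=d, q−12=e, u−7=n, a−7=t.

rodent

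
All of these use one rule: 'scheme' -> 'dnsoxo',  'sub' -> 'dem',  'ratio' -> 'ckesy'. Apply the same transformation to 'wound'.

hyeyo

The shift depends on letter class: consonant s→d is +11, but vowel e→o is +10. Two shifts are in play — +10 for a/e/i/o/u, +11 for every other letter.
Applying it to wound: w(cons)+11=h, o(vowel)+10=y, u(vowel)+10=e, n(cons)+11=y, d(cons)+11=o.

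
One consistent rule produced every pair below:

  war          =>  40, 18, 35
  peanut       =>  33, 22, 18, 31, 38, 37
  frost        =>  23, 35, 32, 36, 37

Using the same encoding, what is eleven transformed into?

22, 29, 22, 39, 22, 31

w is letter #23 and maps to 40: an offset of 17. Letters become their 1-based position plus 17 (so a→18, b→19, …).
Applying it to eleven: e=5→22, l=12→29, e=5→22, v=22→39, e=5→22, n=14→31.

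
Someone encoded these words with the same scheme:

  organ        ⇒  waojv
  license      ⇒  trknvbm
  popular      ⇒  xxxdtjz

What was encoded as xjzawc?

parrot

Shifts by position in organ: pos 0: o→w (+8), pos 1: r→a (+9), pos 2: g→o (+8), pos 3: a→j (+9) — repeating every 2. The shifts repeat in a cycle of length 2: positions 0,1,… shift by +8, +9, then the pattern repeats.
Undoing it on xjzawc: x−8=p, j−9=a, z−8=r, a−9=r, w−8=o, c−9=t.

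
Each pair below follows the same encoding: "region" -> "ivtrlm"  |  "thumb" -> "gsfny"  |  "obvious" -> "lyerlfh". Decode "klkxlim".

popcorn

Each pair mirrors across the alphabet (r↔i, e↔v, g↔t): positions sum to 25. This is the alphabet-reversal cipher (Atbash): a becomes z, b becomes y, etc.
Decoding klkxlim: k↔p, l↔o, k↔p, x↔c, l↔o, i↔r, m↔n.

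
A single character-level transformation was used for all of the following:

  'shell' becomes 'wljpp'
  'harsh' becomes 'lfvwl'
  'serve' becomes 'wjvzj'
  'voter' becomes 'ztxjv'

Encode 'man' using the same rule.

qfr

The shift depends on letter class: consonant s→w is +4, but vowel e→j is +5. Vowels shift forward by 5 and consonants shift forward by 4.
For man: m(cons)+4=q, a(vowel)+5=f, n(cons)+4=r.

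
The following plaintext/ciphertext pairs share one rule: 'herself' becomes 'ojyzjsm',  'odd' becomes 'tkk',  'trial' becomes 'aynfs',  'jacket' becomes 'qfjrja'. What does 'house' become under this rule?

otzzj

Vowels shift forward by 5 and consonants shift forward by 7.
For house: h(cons)+7=o, o(vowel)+5=t, u(vowel)+5=z, s(cons)+7=z, e(vowel)+5=j.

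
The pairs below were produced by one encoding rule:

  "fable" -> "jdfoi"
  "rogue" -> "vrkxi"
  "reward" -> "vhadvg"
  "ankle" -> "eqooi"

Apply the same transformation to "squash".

wtydwk

Shifts by position in fable: pos 0: f→j (+4), pos 1: a→d (+3), pos 2: b→f (+4), pos 3: l→o (+3) — repeating every 2. A repeating key of period 2 is used — shifts +4, +3 over and over.
For squash: s+4=w, q+3=t, u+4=y, a+3=d, s+4=w, h+3=k.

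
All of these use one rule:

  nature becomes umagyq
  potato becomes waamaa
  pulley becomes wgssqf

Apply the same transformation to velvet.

The shift depends on letter class: consonant n→u is +7, but vowel a→m is +12. Two shifts are in play — +12 for a/e/i/o/u, +7 for every other letter.
On velvet: v(cons)+7=c, e(vowel)+12=q, l(cons)+7=s, v(cons)+7=c, e(vowel)+12=q, t(cons)+7=a.

cqscqa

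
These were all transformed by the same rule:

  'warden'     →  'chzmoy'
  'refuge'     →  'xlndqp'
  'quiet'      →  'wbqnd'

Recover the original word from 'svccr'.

mouth

Each letter shifts forward by (position + 6), i.e. 6, 7, 8, … — the shift grows by one for each successive letter.
Decoding svccr: s−6=m, v−7=o, c−8=u, c−9=t, r−10=h.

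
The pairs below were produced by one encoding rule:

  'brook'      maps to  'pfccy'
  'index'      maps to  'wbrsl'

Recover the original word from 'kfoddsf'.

Every letter moves 14 places later in the alphabet, wrapping around z→a.
Reversing it on kfoddsf: k−14=w, f−14=r, o−14=a, d−14=p, d−14=p, s−14=e, f−14=r.

wrapper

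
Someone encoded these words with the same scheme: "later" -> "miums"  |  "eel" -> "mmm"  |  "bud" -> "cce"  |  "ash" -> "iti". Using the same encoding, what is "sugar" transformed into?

tchis

The rule splits by letter class: vowels +8, consonants +1.
On sugar: s(cons)+1=t, u(vowel)+8=c, g(cons)+1=h, a(vowel)+8=i, r(cons)+1=s.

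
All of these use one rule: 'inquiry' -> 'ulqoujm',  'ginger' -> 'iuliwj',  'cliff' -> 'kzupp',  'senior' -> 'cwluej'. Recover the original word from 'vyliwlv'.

This is an affine cipher: with a=0,…,z=25, each position x becomes (19x+24) mod 26.
Reversing it on vyliwlv: v(21)→11·(21−24)≡19=t; y(24)→11·(24−24)≡0=a; l(11)→11·(11−24)≡13=n; i(8)→11·(8−24)≡6=g; w(22)→11·(22−24)≡4=e; l(11)→11·(11−24)≡13=n; v(21)→11·(21−24)≡19=t (all mod 26).

tangent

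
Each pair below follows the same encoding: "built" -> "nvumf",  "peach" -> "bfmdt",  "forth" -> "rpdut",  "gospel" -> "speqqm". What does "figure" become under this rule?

rjsvdf

Shifts by position in built: pos 0: b→n (+12), pos 1: u→v (+1), pos 2: i→u (+12), pos 3: l→m (+1) — repeating every 2. The shifts repeat in a cycle of length 2: positions 0,1,… shift by +12, +1, then the pattern repeats.
For figure: f+12=r, i+1=j, g+12=s, u+1=v, r+12=d, e+1=f.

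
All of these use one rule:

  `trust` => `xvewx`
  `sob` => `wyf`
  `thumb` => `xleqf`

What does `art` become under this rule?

kvx

Vowels shift forward by 10 and consonants shift forward by 4.
Applying it to art: a(vowel)+10=k, r(cons)+4=v, t(cons)+4=x.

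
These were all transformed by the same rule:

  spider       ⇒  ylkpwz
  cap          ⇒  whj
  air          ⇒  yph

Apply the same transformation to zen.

The word is reversed, then every letter is shifted forward by 7.
Applying it to zen: reverse → nez; then shift: n+7=u, e+7=l, z+7=g.

ulg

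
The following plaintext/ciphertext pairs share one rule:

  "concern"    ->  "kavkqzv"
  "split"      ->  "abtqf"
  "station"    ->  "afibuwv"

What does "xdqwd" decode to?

Shifts by position in concern: pos 0: c→k (+8), pos 1: o→a (+12), pos 2: n→v (+8), pos 3: c→k (+8), pos 4: e→q (+12), pos 5: r→z (+8) — repeating every 3. A repeating key of period 3 is used — shifts +8, +12, +8 over and over.
Decoding xdqwd: x−8=p, d−12=r, q−8=i, w−8=o, d−12=r.

prior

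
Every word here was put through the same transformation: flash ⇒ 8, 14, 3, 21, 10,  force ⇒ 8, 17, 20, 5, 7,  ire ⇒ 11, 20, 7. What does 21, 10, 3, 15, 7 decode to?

f is letter #6 and maps to 8: an offset of 2. Each letter is replaced by its alphabet position (a=1..z=26) + 2.
Undoing it on 21, 10, 3, 15, 7: 21→(21−2)÷1=19=s, 10→(10−2)÷1=8=h, 3→(3−2)÷1=1=a, 15→(15−2)÷1=13=m, 7→(7−2)÷1=5=e.

shame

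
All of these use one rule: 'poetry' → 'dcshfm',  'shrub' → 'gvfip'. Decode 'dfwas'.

prime

Compare letters: p→d is +14, o→c is +14, e→s is +14 — a constant shift. It's a constant shift of +14 (ROT14).
Decoding dfwas: d−14=p, f−14=r, w−14=i, a−14=m, s−14=e.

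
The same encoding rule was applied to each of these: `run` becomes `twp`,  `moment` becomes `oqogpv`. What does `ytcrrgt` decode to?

wrapper

Compare letters: r→t is +2, u→w is +2, n→p is +2 — a constant shift. Each letter is shifted forward by 2 in the alphabet (a Caesar shift of +2).
Reversing it on ytcrrgt: y−2=w, t−2=r, c−2=a, r−2=p, r−2=p, g−2=e, t−2=r.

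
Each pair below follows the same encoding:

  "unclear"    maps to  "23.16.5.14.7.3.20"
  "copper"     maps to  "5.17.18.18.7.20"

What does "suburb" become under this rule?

21.23.4.23.20.4

u is letter #21 and maps to 23: an offset of 2. The number is (letter's place in the alphabet, a=1) + 2.
On suburb: s=19→21, u=21→23, b=2→4, u=21→23, r=18→20, b=2→4.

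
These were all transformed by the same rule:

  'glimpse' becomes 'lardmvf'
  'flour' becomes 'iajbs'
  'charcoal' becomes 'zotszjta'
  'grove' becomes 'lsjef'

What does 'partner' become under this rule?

g(6)→l(11) and l(11)→a(0) fit y≡3x+19 (mod 26); the inverse of 3 mod 26 is 9. This is an affine cipher: with a=0,…,z=25, each position x becomes (3x+19) mod 26.
For partner: p(15)→3·15+19≡12=m; a(0)→3·0+19≡19=t; r(17)→3·17+19≡18=s; t(19)→3·19+19≡24=y; n(13)→3·13+19≡6=g; e(4)→3·4+19≡5=f; r(17)→3·17+19≡18=s (all mod 26).

mtsygfs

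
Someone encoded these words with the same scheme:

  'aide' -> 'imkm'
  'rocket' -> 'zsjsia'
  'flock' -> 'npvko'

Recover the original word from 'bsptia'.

Shifts by position in aide: pos 0: a→i (+8), pos 1: i→m (+4), pos 2: d→k (+7), pos 3: e→m (+8) — repeating every 3. The shifts repeat in a cycle of length 3: positions 0,1,… shift by +8, +4, +7, then the pattern repeats.
Decoding bsptia: b−8=t, s−4=o, p−7=i, t−8=l, i−4=e, a−7=t.

toilet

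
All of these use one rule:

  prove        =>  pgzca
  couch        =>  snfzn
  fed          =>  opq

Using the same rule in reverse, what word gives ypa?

pen

The output letters match the input read backwards, each shifted +11: prove reversed is evorp. Read the word backwards and shift each letter +11.
Reversing it on ypa: shift back: y−11=n, p−11=e, a−11=p → nep; then reverse → pen.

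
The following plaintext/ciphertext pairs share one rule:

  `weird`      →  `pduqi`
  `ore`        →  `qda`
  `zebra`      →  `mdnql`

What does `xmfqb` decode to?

The output letters match the input read backwards, each shifted +12: weird reversed is driew. Two steps: reverse the string, then apply a Caesar shift of +12.
Undoing it on xmfqb: shift back: x−12=l, m−12=a, f−12=t, q−12=e, b−12=p → latep; then reverse → petal.

petal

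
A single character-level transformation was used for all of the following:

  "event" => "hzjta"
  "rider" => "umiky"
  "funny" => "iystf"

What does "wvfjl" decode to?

trade

The shift increases by 1 at each position, starting from +3: 3, 4, 5, ….
Undoing it on wvfjl: w−3=t, v−4=r, f−5=a, j−6=d, l−7=e.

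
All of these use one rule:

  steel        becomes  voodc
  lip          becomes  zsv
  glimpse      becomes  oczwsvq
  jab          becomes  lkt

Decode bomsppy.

officer

The output letters match the input read backwards, each shifted +10: steel reversed is leets. The word is reversed, then every letter is shifted forward by 10.
Reversing it on bomsppy: shift back: b−10=r, o−10=e, m−10=c, s−10=i, p−10=f, p−10=f, y−10=o → reciffo; then reverse → officer.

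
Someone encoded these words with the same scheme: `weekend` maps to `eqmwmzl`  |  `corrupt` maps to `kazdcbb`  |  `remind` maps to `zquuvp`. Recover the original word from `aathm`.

A repeating key of period 2 is used — shifts +8, +12 over and over.
Decoding aathm: a−8=s, a−12=o, t−8=l, h−12=v, m−8=e.

solve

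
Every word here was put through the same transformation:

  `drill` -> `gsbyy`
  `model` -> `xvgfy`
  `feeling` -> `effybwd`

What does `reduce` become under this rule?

d(3)→g(6) and r(17)→s(18) fit y≡25x+9 (mod 26); the inverse of 25 mod 26 is 25. Treating letters as 0–25, the rule is x ↦ 25x + 9 (mod 26).
Applying it to reduce: r(17)→25·17+9≡18=s; e(4)→25·4+9≡5=f; d(3)→25·3+9≡6=g; u(20)→25·20+9≡15=p; c(2)→25·2+9≡7=h; e(4)→25·4+9≡5=f (all mod 26).

sfgphf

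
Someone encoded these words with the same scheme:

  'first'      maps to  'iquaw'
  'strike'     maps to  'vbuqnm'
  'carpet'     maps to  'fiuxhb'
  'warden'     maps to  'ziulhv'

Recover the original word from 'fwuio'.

Shifts by position in first: pos 0: f→i (+3), pos 1: i→q (+8), pos 2: r→u (+3), pos 3: s→a (+8) — repeating every 2. The shifts repeat in a cycle of length 2: positions 0,1,… shift by +3, +8, then the pattern repeats.
Reversing it on fwuio: f−3=c, w−8=o, u−3=r, i−8=a, o−3=l.

coral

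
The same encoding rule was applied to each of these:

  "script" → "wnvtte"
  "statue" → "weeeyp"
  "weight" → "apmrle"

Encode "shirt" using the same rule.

wsmcx

Shifts by position in script: pos 0: s→w (+4), pos 1: c→n (+11), pos 2: r→v (+4), pos 3: i→t (+11) — repeating every 2. A repeating key of period 2 is used — shifts +4, +11 over and over.
For shirt: s+4=w, h+11=s, i+4=m, r+11=c, t+4=x.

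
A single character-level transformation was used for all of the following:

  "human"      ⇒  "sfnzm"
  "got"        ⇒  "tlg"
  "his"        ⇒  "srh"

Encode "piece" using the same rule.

krvxv

This is the alphabet-reversal cipher (Atbash): a becomes z, b becomes y, etc.
Applying it to piece: p↔k, i↔r, e↔v, c↔x, e↔v.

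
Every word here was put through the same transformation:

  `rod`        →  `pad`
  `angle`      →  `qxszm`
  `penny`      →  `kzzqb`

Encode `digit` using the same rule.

The output letters match the input read backwards, each shifted +12: rod reversed is dor. Two steps: reverse the string, then apply a Caesar shift of +12.
For digit: reverse → tigid; then shift: t+12=f, i+12=u, g+12=s, i+12=u, d+12=p.

fusup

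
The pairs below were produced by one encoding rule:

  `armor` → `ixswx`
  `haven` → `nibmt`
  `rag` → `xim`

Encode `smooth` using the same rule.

yswwzn

The rule splits by letter class: vowels +8, consonants +6.
For smooth: s(cons)+6=y, m(cons)+6=s, o(vowel)+8=w, o(vowel)+8=w, t(cons)+6=z, h(cons)+6=n.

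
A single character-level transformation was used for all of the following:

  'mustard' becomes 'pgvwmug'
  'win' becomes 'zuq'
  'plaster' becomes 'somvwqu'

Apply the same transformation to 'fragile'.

The rule splits by letter class: vowels +12, consonants +3.
For fragile: f(cons)+3=i, r(cons)+3=u, a(vowel)+12=m, g(cons)+3=j, i(vowel)+12=u, l(cons)+3=o, e(vowel)+12=q.

iumjuoq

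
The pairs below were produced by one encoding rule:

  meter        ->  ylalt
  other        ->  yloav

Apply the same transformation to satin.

upahz

The output letters match the input read backwards, each shifted +7: meter reversed is retem. Read the word backwards and shift each letter +7.
For satin: reverse → nitas; then shift: n+7=u, i+7=p, t+7=a, a+7=h, s+7=z.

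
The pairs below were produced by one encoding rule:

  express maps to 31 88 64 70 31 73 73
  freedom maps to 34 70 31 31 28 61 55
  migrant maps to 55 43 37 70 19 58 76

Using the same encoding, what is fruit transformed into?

e(#5)→31 and x(#24)→88: differences scale by 3, so n = 3·pos + 16. With a=1..z=26, the number is 3·pos + 16.
Applying it to fruit: f=6→34, r=18→70, u=21→79, i=9→43, t=20→76.

34 70 79 43 76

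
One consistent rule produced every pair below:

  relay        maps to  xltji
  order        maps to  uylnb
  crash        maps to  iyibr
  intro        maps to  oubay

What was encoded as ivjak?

Letter i (0-indexed) is shifted by i+6, so successive shifts are 6, 7, 8, ….
Undoing it on ivjak: i−6=c, v−7=o, j−8=b, a−9=r, k−10=a.

cobra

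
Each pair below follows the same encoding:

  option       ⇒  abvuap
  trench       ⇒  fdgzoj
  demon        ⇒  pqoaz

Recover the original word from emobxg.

sample

It's a Vigenère-style cipher with numeric key [12,12,2]: position i shifts by key[i mod 3].
Reversing it on emobxg: e−12=s, m−12=a, o−2=m, b−12=p, x−12=l, g−2=e.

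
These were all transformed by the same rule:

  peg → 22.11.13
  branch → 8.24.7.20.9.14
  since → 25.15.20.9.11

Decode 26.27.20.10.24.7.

tundra

p is letter #16 and maps to 22: an offset of 6. Each letter is replaced by its alphabet position (a=1..z=26) + 6.
Decoding 26.27.20.10.24.7: 26→(26−6)÷1=20=t, 27→(27−6)÷1=21=u, 20→(20−6)÷1=14=n, 10→(10−6)÷1=4=d, 24→(24−6)÷1=18=r, 7→(7−6)÷1=1=a.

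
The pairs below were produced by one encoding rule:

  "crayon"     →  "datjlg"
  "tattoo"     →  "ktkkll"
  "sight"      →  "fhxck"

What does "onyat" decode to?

zebra

Each letter's alphabet position (a=0..z=25) is mapped through 5·x+19 mod 26 — an affine cipher.
Decoding onyat: o(14)→21·(14−19)≡25=z; n(13)→21·(13−19)≡4=e; y(24)→21·(24−19)≡1=b; a(0)→21·(0−19)≡17=r; t(19)→21·(19−19)≡0=a (all mod 26).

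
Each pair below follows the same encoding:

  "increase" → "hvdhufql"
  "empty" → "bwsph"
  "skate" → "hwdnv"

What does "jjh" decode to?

egg

The word is reversed, then every letter is shifted forward by 3.
Decoding jjh: shift back: j−3=g, j−3=g, h−3=e → gge; then reverse → egg.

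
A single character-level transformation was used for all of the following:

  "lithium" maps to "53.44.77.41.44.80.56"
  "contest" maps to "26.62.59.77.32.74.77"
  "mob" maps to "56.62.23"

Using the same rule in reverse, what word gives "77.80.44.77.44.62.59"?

l(#12)→53 and i(#9)→44: differences scale by 3, so n = 3·pos + 17. The formula is n = 3×(alphabet index, a=1) + 17.
Reversing it on 77.80.44.77.44.62.59: 77→(77−17)÷3=20=t, 80→(80−17)÷3=21=u, 44→(44−17)÷3=9=i, 77→(77−17)÷3=20=t, 44→(44−17)÷3=9=i, 62→(62−17)÷3=15=o, 59→(59−17)÷3=14=n.

tuition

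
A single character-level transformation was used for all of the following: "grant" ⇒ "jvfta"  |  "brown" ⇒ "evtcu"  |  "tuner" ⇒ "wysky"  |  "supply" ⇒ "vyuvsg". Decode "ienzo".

faith

In grant: g→j is +3, r→v is +4, a→f is +5, n→t is +6 — the shift increases by 1 each position. The shift increases by 1 at each position, starting from +3: 3, 4, 5, ….
Decoding ienzo: i−3=f, e−4=a, n−5=i, z−6=t, o−7=h.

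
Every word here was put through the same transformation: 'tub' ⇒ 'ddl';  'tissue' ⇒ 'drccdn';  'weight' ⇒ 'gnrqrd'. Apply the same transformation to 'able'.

The shift depends on letter class: consonant t→d is +10, but vowel u→d is +9. Vowels shift forward by 9 and consonants shift forward by 10.
Applying it to able: a(vowel)+9=j, b(cons)+10=l, l(cons)+10=v, e(vowel)+9=n.

jlvn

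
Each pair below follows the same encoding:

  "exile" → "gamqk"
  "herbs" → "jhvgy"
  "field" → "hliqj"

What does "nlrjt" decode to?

In exile: e→g is +2, x→a is +3, i→m is +4, l→q is +5 — the shift increases by 1 each position. The shift increases by 1 at each position, starting from +2: 2, 3, 4, ….
Reversing it on nlrjt: n−2=l, l−3=i, r−4=n, j−5=e, t−6=n.

linen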